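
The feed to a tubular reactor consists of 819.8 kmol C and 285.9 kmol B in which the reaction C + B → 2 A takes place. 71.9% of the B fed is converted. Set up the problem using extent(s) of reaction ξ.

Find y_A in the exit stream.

B reacted = 0.719 × 285.9 = 205.6 kmol; ν_B = −1, so ξ = 205.6/1 = 205.6 kmol.
Outlet amounts (n = n₀ + ν ξ):
  C: 819.8 − 1(205.6) = 614.2
  B: 285.9 − 1(205.6) = 80.34
  A: 0 + 2(205.6) = 411.1
Total out = 1106 kmol; y_A = 411.1 / 1106 = 0.3718.

0.372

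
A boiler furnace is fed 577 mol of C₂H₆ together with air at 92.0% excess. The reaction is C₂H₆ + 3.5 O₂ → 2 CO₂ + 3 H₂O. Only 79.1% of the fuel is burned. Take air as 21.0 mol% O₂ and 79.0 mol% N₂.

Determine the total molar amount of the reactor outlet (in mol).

Stoichiometric O₂ = 3.5 × 577 = 2020 mol; O₂ fed = 2020 × 1.920 = 3877 mol.
N₂ fed = 3877 × 79/21 = 14590 mol.
Fuel reacted = 0.791 × 577 → ξ = 456.4 mol.
Outlet (n = n₀ + ν ξ):
  C₂H₆: 577 − 1(456.4) = 120.6
  O₂: 3877 − 3.5(456.4) = 2280
  N₂: 14590 (inert)
  CO₂: 0 + 2(456.4) = 912.8
  H₂O: 0 + 3(456.4) = 1369
Total out = 120.6 + 2280 + 14590 + 912.8 + 1369 = 19270 mol.

19300 mol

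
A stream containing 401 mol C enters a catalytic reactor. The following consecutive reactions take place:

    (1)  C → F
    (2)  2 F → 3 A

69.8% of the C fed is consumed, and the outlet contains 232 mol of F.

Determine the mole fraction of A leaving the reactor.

Conversion of C: C consumed = 1ξ₁ = 0.698 × 401 → ξ₁ = 279.9 mol.
F balance: n_F = 0 + 1ξ₁ − 2ξ₂ = 232 → ξ₂ = (1·279.9 − 232)/2 = 23.95 mol.
Outlet amounts (n = n₀ + Σ ν·ξ):
  C: 401 − 1(279.9) = 121.1
  F: 0 + 1(279.9) − 2(23.95) = 232
  A: 0 + 3(23.95) = 71.85
Total out = 424.9 mol; y_A = 71.85 / 424.9 = 0.1691.

0.169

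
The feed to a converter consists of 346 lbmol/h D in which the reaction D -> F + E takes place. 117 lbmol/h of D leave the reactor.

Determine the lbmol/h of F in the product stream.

For D: n = n₀ − 1ξ → 117 = 346 − 1ξ, giving ξ = 229 lbmol/h.
Outlet amounts (n = n₀ + ν ξ):
  D: 346 − 1(229) = 117
  F: 0 + 1(229) = 229
  E: 0 + 1(229) = 229

229 lbmol/h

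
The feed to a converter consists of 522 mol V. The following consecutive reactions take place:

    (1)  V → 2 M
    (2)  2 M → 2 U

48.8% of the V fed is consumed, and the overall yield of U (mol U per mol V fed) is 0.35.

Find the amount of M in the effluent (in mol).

327 mol

Conversion of V: V consumed = 1ξ₁ = 0.488 × 522 → ξ₁ = 254.7 mol.
Yield of U: 2ξ₂ / 522 = 0.35 → ξ₂ = 91.35 mol.
Outlet amounts (n = n₀ + Σ ν·ξ):
  V: 522 − 1(254.7) = 267.3
  M: 0 + 2(254.7) − 2(91.35) = 326.8
  U: 0 + 2(91.35) = 182.7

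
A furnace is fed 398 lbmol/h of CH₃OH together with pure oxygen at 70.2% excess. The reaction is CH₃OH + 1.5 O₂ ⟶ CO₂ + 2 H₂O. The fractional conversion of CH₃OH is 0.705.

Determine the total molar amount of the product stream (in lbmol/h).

1550 lbmol/h

Stoichiometric O₂ = 1.5 × 398 = 597 lbmol/h; O₂ fed = 597 × 1.702 = 1016 lbmol/h.
Fuel reacted = 0.705 × 398 → ξ = 280.6 lbmol/h.
Outlet (n = n₀ + ν ξ):
  CH₃OH: 398 − 1(280.6) = 117.4
  O₂: 1016 − 1.5(280.6) = 595.2
  CO₂: 0 + 1(280.6) = 280.6
  H₂O: 0 + 2(280.6) = 561.2
Total out = 117.4 + 595.2 + 280.6 + 561.2 = 1554 lbmol/h.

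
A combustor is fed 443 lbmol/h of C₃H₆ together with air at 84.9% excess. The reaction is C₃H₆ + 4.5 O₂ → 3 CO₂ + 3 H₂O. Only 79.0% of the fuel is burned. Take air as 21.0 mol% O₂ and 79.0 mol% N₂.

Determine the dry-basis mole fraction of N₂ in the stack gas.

Stoichiometric O₂ = 4.5 × 443 = 1994 lbmol/h; O₂ fed = 1994 × 1.849 = 3686 lbmol/h.
N₂ fed = 3686 × 79/21 = 13870 lbmol/h.
Fuel reacted = 0.79 × 443 → ξ = 350 lbmol/h.
Outlet (n = n₀ + ν ξ):
  C₃H₆: 443 − 1(350) = 93.03
  O₂: 3686 − 4.5(350) = 2111
  N₂: 13870 (inert)
  CO₂: 0 + 3(350) = 1050
  H₂O: 0 + 3(350) = 1050
Dry total = 17120 lbmol/h; y_N₂ (dry) = 13870 / 17120 = 0.8099.

0.81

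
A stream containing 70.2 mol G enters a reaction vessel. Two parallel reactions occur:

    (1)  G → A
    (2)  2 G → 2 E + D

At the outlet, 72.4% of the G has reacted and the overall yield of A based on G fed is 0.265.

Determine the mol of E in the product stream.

Yield of A: 1ξ₁ / 70.2 = 0.265 → ξ₁ = 18.6 mol.
Conversion of G: 1ξ₁ + 2ξ₂ = 0.724 × 70.2 = 50.82 → ξ₂ = 16.11 mol.
Outlet amounts (n = n₀ + Σ ν·ξ):
  G: 70.2 − 1(18.6) − 2(16.11) = 19.38
  A: 0 + 1(18.6) = 18.6
  E: 0 + 2(16.11) = 32.22
  D: 0 + 1(16.11) = 16.11

32.2 mol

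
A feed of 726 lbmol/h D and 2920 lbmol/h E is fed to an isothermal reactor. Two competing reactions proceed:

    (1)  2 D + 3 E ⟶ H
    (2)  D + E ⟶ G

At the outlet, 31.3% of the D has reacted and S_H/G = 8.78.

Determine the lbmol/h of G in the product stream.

Conversion of D: D consumed = 0.313 × 726 = 227.2 lbmol/h = 2ξ₁ + 1ξ₂.
Selectivity: 1ξ₁ / (1ξ₂) = 8.78 → ξ₁ = 8.78 ξ₂.
Substitute: (2·8.78 + 1) ξ₂ = 227.2 → ξ₂ = 12.24 lbmol/h, ξ₁ = 107.5 lbmol/h.
Outlet amounts (n = n₀ + Σ ν·ξ):
  D: 726 − 2(107.5) − 1(12.24) = 498.8
  E: 2920 − 3(107.5) − 1(12.24) = 2585
  H: 0 + 1(107.5) = 107.5
  G: 0 + 1(12.24) = 12.24

12.2 lbmol/h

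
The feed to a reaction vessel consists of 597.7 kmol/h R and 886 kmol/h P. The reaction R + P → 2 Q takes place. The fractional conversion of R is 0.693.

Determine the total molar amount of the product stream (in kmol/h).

R reacted = 0.693 × 597.7 = 414.2 kmol/h; ν_R = −1, so ξ = 414.2/1 = 414.2 kmol/h.
Outlet amounts (n = n₀ + ν ξ):
  R: 597.7 − 1(414.2) = 183.5
  P: 886 − 1(414.2) = 471.8
  Q: 0 + 2(414.2) = 828.4
Total out = 183.5 + 471.8 + 828.4 = 1484 kmol/h.

1480 kmol/h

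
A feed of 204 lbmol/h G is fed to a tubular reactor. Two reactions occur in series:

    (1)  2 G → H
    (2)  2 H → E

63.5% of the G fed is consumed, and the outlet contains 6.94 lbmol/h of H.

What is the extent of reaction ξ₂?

ξ₂ = 28.9 lbmol/h

Conversion of G: G consumed = 2ξ₁ = 0.635 × 204 → ξ₁ = 64.77 lbmol/h.
H balance: n_H = 0 + 1ξ₁ − 2ξ₂ = 6.94 → ξ₂ = (1·64.77 − 6.94)/2 = 28.91 lbmol/h.
Outlet amounts (n = n₀ + Σ ν·ξ):
  G: 204 − 2(64.77) = 74.46
  H: 0 + 1(64.77) − 2(28.91) = 6.94
  E: 0 + 1(28.91) = 28.91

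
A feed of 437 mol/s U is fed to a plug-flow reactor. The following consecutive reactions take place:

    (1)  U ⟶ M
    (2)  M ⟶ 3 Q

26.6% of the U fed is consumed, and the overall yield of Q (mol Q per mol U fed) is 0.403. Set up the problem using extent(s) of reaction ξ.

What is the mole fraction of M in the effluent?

0.104

Conversion of U: U consumed = 1ξ₁ = 0.266 × 437 → ξ₁ = 116.2 mol/s.
Yield of Q: 3ξ₂ / 437 = 0.403 → ξ₂ = 58.7 mol/s.
Outlet amounts (n = n₀ + Σ ν·ξ):
  U: 437 − 1(116.2) = 320.8
  M: 0 + 1(116.2) − 1(58.7) = 57.54
  Q: 0 + 3(58.7) = 176.1
Total out = 554.4 mol/s; y_M = 57.54 / 554.4 = 0.1038.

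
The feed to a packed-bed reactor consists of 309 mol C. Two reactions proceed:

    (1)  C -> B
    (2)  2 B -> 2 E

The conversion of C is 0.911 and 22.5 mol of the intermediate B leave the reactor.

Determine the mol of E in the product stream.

Conversion of C: C consumed = 1ξ₁ = 0.911 × 309 → ξ₁ = 281.5 mol.
B balance: n_B = 0 + 1ξ₁ − 2ξ₂ = 22.5 → ξ₂ = (1·281.5 − 22.5)/2 = 129.5 mol.
Outlet amounts (n = n₀ + Σ ν·ξ):
  C: 309 − 1(281.5) = 27.5
  B: 0 + 1(281.5) − 2(129.5) = 22.5
  E: 0 + 2(129.5) = 259

259 mol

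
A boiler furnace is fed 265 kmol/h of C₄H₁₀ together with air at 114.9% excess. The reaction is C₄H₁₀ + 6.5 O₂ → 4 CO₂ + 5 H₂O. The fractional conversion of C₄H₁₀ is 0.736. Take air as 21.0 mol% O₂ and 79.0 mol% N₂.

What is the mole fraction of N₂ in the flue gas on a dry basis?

0.809

Stoichiometric O₂ = 6.5 × 265 = 1722 kmol/h; O₂ fed = 1722 × 2.149 = 3702 kmol/h.
N₂ fed = 3702 × 79/21 = 13930 kmol/h.
Fuel reacted = 0.736 × 265 → ξ = 195 kmol/h.
Outlet (n = n₀ + ν ξ):
  C₄H₁₀: 265 − 1(195) = 69.96
  O₂: 3702 − 6.5(195) = 2434
  N₂: 13930 (inert)
  CO₂: 0 + 4(195) = 780.2
  H₂O: 0 + 5(195) = 975.2
Dry total = 17210 kmol/h; y_N₂ (dry) = 13930 / 17210 = 0.8092.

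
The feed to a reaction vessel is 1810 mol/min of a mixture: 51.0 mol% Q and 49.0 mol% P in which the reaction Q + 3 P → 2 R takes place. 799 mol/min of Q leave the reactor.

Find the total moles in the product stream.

1560 mol/min

For Q: n = n₀ − 1ξ → 799 = 923.1 − 1ξ, giving ξ = 124.1 mol/min.
Outlet amounts (n = n₀ + ν ξ):
  Q: 923.1 − 1(124.1) = 799
  P: 886.9 − 3(124.1) = 514.6
  R: 0 + 2(124.1) = 248.2
Total out = 799 + 514.6 + 248.2 = 1562 mol/min.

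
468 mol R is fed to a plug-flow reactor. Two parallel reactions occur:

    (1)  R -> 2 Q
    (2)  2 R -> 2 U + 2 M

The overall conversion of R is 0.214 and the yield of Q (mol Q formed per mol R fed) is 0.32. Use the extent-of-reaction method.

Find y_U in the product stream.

Yield of Q: 2ξ₁ / 468 = 0.32 → ξ₁ = 74.88 mol.
Conversion of R: 1ξ₁ + 2ξ₂ = 0.214 × 468 = 100.2 → ξ₂ = 12.64 mol.
Outlet amounts (n = n₀ + Σ ν·ξ):
  R: 468 − 1(74.88) − 2(12.64) = 367.8
  Q: 0 + 2(74.88) = 149.8
  U: 0 + 2(12.64) = 25.27
  M: 0 + 2(12.64) = 25.27
Total out = 568.2 mol; y_U = 25.27 / 568.2 = 0.04448.

0.0445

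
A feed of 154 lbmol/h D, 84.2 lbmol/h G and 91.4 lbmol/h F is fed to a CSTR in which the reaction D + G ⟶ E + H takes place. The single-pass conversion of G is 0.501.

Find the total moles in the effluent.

G reacted = 0.501 × 84.2 = 42.18 lbmol/h; ν_G = −1, so ξ = 42.18/1 = 42.18 lbmol/h.
Outlet amounts (n = n₀ + ν ξ):
  D: 154 − 1(42.18) = 111.8
  G: 84.2 − 1(42.18) = 42.02
  E: 0 + 1(42.18) = 42.18
  H: 0 + 1(42.18) = 42.18
  F: 91.4 (inert)
Total out = 111.8 + 42.02 + 42.18 + 42.18 + 91.4 = 329.6 lbmol/h.

330 lbmol/h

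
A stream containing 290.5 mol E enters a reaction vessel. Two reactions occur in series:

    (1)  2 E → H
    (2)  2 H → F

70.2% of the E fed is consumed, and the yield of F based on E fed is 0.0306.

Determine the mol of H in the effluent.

Conversion of E: E consumed = 2ξ₁ = 0.702 × 290.5 → ξ₁ = 102 mol.
Yield of F: 1ξ₂ / 290.5 = 0.0306 → ξ₂ = 8.889 mol.
Outlet amounts (n = n₀ + Σ ν·ξ):
  E: 290.5 − 2(102) = 86.57
  H: 0 + 1(102) − 2(8.889) = 84.19
  F: 0 + 1(8.889) = 8.889

84.2 mol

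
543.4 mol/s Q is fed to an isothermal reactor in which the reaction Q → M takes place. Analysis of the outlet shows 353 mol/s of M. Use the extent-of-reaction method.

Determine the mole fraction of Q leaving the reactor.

0.35

For M: n = n₀ + 1ξ → 353 = 0 + 1ξ, giving ξ = 353 mol/s.
Outlet amounts (n = n₀ + ν ξ):
  Q: 543.4 − 1(353) = 190.4
  M: 0 + 1(353) = 353
Total out = 543.4 mol/s; y_Q = 190.4 / 543.4 = 0.3504.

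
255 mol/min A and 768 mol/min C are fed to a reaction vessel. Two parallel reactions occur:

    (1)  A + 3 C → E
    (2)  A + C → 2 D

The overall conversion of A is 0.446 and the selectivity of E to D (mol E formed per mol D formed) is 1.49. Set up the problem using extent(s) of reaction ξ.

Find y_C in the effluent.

0.631

Conversion of A: A consumed = 0.446 × 255 = 113.7 mol/min = 1ξ₁ + 1ξ₂.
Selectivity: 1ξ₁ / (2ξ₂) = 1.49 → ξ₁ = 2.98 ξ₂.
Substitute: (1·2.98 + 1) ξ₂ = 113.7 → ξ₂ = 28.58 mol/min, ξ₁ = 85.15 mol/min.
Outlet amounts (n = n₀ + Σ ν·ξ):
  A: 255 − 1(85.15) − 1(28.58) = 141.3
  C: 768 − 3(85.15) − 1(28.58) = 484
  E: 0 + 1(85.15) = 85.15
  D: 0 + 2(28.58) = 57.15
Total out = 767.5 mol/min; y_C = 484 / 767.5 = 0.6305.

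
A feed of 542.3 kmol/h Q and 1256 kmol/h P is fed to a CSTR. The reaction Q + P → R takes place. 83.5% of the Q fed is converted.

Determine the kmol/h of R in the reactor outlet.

Q reacted = 0.835 × 542.3 = 452.8 kmol/h; ν_Q = −1, so ξ = 452.8/1 = 452.8 kmol/h.
Outlet amounts (n = n₀ + ν ξ):
  Q: 542.3 − 1(452.8) = 89.48
  P: 1256 − 1(452.8) = 803.2
  R: 0 + 1(452.8) = 452.8

453 kmol/h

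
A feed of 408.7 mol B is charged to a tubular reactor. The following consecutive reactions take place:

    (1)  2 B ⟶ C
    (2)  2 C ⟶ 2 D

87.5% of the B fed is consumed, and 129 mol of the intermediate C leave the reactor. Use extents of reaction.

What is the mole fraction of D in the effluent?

Conversion of B: B consumed = 2ξ₁ = 0.875 × 408.7 → ξ₁ = 178.8 mol.
C balance: n_C = 0 + 1ξ₁ − 2ξ₂ = 129 → ξ₂ = (1·178.8 − 129)/2 = 24.9 mol.
Outlet amounts (n = n₀ + Σ ν·ξ):
  B: 408.7 − 2(178.8) = 51.09
  C: 0 + 1(178.8) − 2(24.9) = 129
  D: 0 + 2(24.9) = 49.81
Total out = 229.9 mol; y_D = 49.81 / 229.9 = 0.2166.

0.217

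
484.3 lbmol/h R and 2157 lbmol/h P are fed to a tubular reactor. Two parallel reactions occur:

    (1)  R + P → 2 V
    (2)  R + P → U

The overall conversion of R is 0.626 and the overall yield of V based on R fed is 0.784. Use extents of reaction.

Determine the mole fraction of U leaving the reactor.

0.0448

Yield of V: 2ξ₁ / 484.3 = 0.784 → ξ₁ = 189.8 lbmol/h.
Conversion of R: 1ξ₁ + 1ξ₂ = 0.626 × 484.3 = 303.2 → ξ₂ = 113.3 lbmol/h.
Outlet amounts (n = n₀ + Σ ν·ξ):
  R: 484.3 − 1(189.8) − 1(113.3) = 181.1
  P: 2157 − 1(189.8) − 1(113.3) = 1854
  V: 0 + 2(189.8) = 379.7
  U: 0 + 1(113.3) = 113.3
Total out = 2528 lbmol/h; y_U = 113.3 / 2528 = 0.04483.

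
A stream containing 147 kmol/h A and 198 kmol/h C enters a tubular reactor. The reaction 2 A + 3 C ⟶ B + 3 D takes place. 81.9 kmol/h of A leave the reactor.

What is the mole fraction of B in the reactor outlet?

0.104

For A: n = n₀ − 2ξ → 81.9 = 147 − 2ξ, giving ξ = 32.55 kmol/h.
Outlet amounts (n = n₀ + ν ξ):
  A: 147 − 2(32.55) = 81.9
  C: 198 − 3(32.55) = 100.4
  B: 0 + 1(32.55) = 32.55
  D: 0 + 3(32.55) = 97.65
Total out = 312.4 kmol/h; y_B = 32.55 / 312.4 = 0.1042.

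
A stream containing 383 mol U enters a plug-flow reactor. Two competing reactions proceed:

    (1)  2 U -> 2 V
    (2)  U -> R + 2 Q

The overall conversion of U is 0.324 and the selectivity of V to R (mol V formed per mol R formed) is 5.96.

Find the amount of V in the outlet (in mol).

Conversion of U: U consumed = 0.324 × 383 = 124.1 mol = 2ξ₁ + 1ξ₂.
Selectivity: 2ξ₁ / (1ξ₂) = 5.96 → ξ₁ = 2.98 ξ₂.
Substitute: (2·2.98 + 1) ξ₂ = 124.1 → ξ₂ = 17.83 mol, ξ₁ = 53.13 mol.
Outlet amounts (n = n₀ + Σ ν·ξ):
  U: 383 − 2(53.13) − 1(17.83) = 258.9
  V: 0 + 2(53.13) = 106.3
  R: 0 + 1(17.83) = 17.83
  Q: 0 + 2(17.83) = 35.66

106 mol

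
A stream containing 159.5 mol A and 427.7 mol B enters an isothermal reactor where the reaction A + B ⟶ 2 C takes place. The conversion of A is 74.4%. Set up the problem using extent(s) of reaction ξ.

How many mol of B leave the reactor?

309 mol

A reacted = 0.744 × 159.5 = 118.7 mol; ν_A = −1, so ξ = 118.7/1 = 118.7 mol.
Outlet amounts (n = n₀ + ν ξ):
  A: 159.5 − 1(118.7) = 40.83
  B: 427.7 − 1(118.7) = 309
  C: 0 + 2(118.7) = 237.3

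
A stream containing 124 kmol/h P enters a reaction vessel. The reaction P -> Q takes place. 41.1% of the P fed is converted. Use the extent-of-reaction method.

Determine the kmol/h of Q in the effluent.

P reacted = 0.411 × 124 = 50.96 kmol/h; ν_P = −1, so ξ = 50.96/1 = 50.96 kmol/h.
Outlet amounts (n = n₀ + ν ξ):
  P: 124 − 1(50.96) = 73.04
  Q: 0 + 1(50.96) = 50.96

51 kmol/h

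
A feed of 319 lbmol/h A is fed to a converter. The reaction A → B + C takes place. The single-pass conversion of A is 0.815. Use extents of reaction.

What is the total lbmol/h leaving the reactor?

579 lbmol/h

A reacted = 0.815 × 319 = 260 lbmol/h; ν_A = −1, so ξ = 260/1 = 260 lbmol/h.
Outlet amounts (n = n₀ + ν ξ):
  A: 319 − 1(260) = 59.02
  B: 0 + 1(260) = 260
  C: 0 + 1(260) = 260
Total out = 59.02 + 260 + 260 = 579 lbmol/h.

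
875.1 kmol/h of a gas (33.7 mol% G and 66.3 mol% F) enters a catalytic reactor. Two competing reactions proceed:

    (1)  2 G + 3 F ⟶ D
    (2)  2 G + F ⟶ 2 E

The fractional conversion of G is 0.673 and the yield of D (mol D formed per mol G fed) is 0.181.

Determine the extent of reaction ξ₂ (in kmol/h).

Yield of D: 1ξ₁ / 294.9 = 0.181 → ξ₁ = 53.38 kmol/h.
Conversion of G: 2ξ₁ + 2ξ₂ = 0.673 × 294.9 = 198.5 → ξ₂ = 45.86 kmol/h.
Outlet amounts (n = n₀ + Σ ν·ξ):
  G: 294.9 − 2(53.38) − 2(45.86) = 96.44
  F: 580.2 − 3(53.38) − 1(45.86) = 374.2
  D: 0 + 1(53.38) = 53.38
  E: 0 + 2(45.86) = 91.72

ξ₂ = 45.9 kmol/h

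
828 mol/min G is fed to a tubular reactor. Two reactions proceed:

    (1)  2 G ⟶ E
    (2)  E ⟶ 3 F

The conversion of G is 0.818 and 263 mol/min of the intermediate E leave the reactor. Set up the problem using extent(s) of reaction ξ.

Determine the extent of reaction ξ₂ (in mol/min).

Conversion of G: G consumed = 2ξ₁ = 0.818 × 828 → ξ₁ = 338.7 mol/min.
E balance: n_E = 0 + 1ξ₁ − 1ξ₂ = 263 → ξ₂ = (1·338.7 − 263)/1 = 75.65 mol/min.
Outlet amounts (n = n₀ + Σ ν·ξ):
  G: 828 − 2(338.7) = 150.7
  E: 0 + 1(338.7) − 1(75.65) = 263
  F: 0 + 3(75.65) = 227

ξ₂ = 75.7 mol/min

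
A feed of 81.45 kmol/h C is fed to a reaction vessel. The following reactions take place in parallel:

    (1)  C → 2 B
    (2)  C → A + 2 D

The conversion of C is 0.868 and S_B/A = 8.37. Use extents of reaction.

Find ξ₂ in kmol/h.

ξ₂ = 13.6 kmol/h

Conversion of C: C consumed = 0.868 × 81.45 = 70.7 kmol/h = 1ξ₁ + 1ξ₂.
Selectivity: 2ξ₁ / (1ξ₂) = 8.37 → ξ₁ = 4.185 ξ₂.
Substitute: (1·4.185 + 1) ξ₂ = 70.7 → ξ₂ = 13.64 kmol/h, ξ₁ = 57.06 kmol/h.
Outlet amounts (n = n₀ + Σ ν·ξ):
  C: 81.45 − 1(57.06) − 1(13.64) = 10.75
  B: 0 + 2(57.06) = 114.1
  A: 0 + 1(13.64) = 13.64
  D: 0 + 2(13.64) = 27.27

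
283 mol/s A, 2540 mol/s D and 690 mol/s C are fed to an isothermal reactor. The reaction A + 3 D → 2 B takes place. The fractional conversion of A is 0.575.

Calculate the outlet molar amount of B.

325 mol/s

A reacted = 0.575 × 283 = 162.7 mol/s; ν_A = −1, so ξ = 162.7/1 = 162.7 mol/s.
Outlet amounts (n = n₀ + ν ξ):
  A: 283 − 1(162.7) = 120.3
  D: 2540 − 3(162.7) = 2052
  B: 0 + 2(162.7) = 325.4
  C: 690 (inert)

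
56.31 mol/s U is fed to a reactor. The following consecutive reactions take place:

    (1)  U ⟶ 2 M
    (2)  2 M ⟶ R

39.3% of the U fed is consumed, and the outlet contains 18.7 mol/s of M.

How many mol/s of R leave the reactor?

Conversion of U: U consumed = 1ξ₁ = 0.393 × 56.31 → ξ₁ = 22.13 mol/s.
M balance: n_M = 0 + 2ξ₁ − 2ξ₂ = 18.7 → ξ₂ = (2·22.13 − 18.7)/2 = 12.78 mol/s.
Outlet amounts (n = n₀ + Σ ν·ξ):
  U: 56.31 − 1(22.13) = 34.18
  M: 0 + 2(22.13) − 2(12.78) = 18.7
  R: 0 + 1(12.78) = 12.78

12.8 mol/s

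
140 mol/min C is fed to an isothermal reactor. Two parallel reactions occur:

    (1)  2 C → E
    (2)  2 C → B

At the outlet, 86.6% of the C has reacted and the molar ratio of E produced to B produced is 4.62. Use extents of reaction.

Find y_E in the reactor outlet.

Conversion of C: C consumed = 0.866 × 140 = 121.2 mol/min = 2ξ₁ + 2ξ₂.
Selectivity: 1ξ₁ / (1ξ₂) = 4.62 → ξ₁ = 4.62 ξ₂.
Substitute: (2·4.62 + 2) ξ₂ = 121.2 → ξ₂ = 10.79 mol/min, ξ₁ = 49.83 mol/min.
Outlet amounts (n = n₀ + Σ ν·ξ):
  C: 140 − 2(49.83) − 2(10.79) = 18.76
  E: 0 + 1(49.83) = 49.83
  B: 0 + 1(10.79) = 10.79
Total out = 79.38 mol/min; y_E = 49.83 / 79.38 = 0.6278.

0.628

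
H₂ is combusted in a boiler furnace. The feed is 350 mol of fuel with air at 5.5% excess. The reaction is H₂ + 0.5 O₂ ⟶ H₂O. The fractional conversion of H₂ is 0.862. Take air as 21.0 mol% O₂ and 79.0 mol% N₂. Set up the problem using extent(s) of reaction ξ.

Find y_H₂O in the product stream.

Stoichiometric O₂ = 0.5 × 350 = 175 mol; O₂ fed = 175 × 1.055 = 184.6 mol.
N₂ fed = 184.6 × 79/21 = 694.5 mol.
Fuel reacted = 0.862 × 350 → ξ = 301.7 mol.
Outlet (n = n₀ + ν ξ):
  H₂: 350 − 1(301.7) = 48.3
  O₂: 184.6 − 0.5(301.7) = 33.78
  N₂: 694.5 (inert)
  H₂O: 0 + 1(301.7) = 301.7
Total out = 1078 mol; y_H₂O = 301.7 / 1078 = 0.2798.

0.28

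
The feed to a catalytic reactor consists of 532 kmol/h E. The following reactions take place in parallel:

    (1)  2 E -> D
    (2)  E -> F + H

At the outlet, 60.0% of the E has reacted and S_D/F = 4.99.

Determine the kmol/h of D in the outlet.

Conversion of E: E consumed = 0.6 × 532 = 319.2 kmol/h = 2ξ₁ + 1ξ₂.
Selectivity: 1ξ₁ / (1ξ₂) = 4.99 → ξ₁ = 4.99 ξ₂.
Substitute: (2·4.99 + 1) ξ₂ = 319.2 → ξ₂ = 29.07 kmol/h, ξ₁ = 145.1 kmol/h.
Outlet amounts (n = n₀ + Σ ν·ξ):
  E: 532 − 2(145.1) − 1(29.07) = 212.8
  D: 0 + 1(145.1) = 145.1
  F: 0 + 1(29.07) = 29.07
  H: 0 + 1(29.07) = 29.07

145 kmol/h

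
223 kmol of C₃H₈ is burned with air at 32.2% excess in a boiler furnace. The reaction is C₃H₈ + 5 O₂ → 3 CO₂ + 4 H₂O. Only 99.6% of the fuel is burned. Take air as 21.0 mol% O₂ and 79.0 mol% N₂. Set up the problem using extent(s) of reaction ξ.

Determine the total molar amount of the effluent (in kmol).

Stoichiometric O₂ = 5 × 223 = 1115 kmol; O₂ fed = 1115 × 1.322 = 1474 kmol.
N₂ fed = 1474 × 79/21 = 5545 kmol.
Fuel reacted = 0.996 × 223 → ξ = 222.1 kmol.
Outlet (n = n₀ + ν ξ):
  C₃H₈: 223 − 1(222.1) = 0.892
  O₂: 1474 − 5(222.1) = 363.5
  N₂: 5545 (inert)
  CO₂: 0 + 3(222.1) = 666.3
  H₂O: 0 + 4(222.1) = 888.4
Total out = 0.892 + 363.5 + 5545 + 666.3 + 888.4 = 7464 kmol.

7460 kmol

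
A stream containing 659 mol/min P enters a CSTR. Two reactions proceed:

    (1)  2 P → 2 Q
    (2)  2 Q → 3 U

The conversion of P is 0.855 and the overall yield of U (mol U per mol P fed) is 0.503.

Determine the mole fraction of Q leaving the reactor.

Conversion of P: P consumed = 2ξ₁ = 0.855 × 659 → ξ₁ = 281.7 mol/min.
Yield of U: 3ξ₂ / 659 = 0.503 → ξ₂ = 110.5 mol/min.
Outlet amounts (n = n₀ + Σ ν·ξ):
  P: 659 − 2(281.7) = 95.56
  Q: 0 + 2(281.7) − 2(110.5) = 342.5
  U: 0 + 3(110.5) = 331.5
Total out = 769.5 mol/min; y_Q = 342.5 / 769.5 = 0.445.

0.445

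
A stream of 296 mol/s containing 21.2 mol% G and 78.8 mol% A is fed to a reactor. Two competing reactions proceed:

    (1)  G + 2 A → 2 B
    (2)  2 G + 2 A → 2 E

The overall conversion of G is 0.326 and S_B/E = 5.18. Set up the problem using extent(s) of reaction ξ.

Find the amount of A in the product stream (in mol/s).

Conversion of G: G consumed = 0.326 × 62.75 = 20.46 mol/s = 1ξ₁ + 2ξ₂.
Selectivity: 2ξ₁ / (2ξ₂) = 5.18 → ξ₁ = 5.18 ξ₂.
Substitute: (1·5.18 + 2) ξ₂ = 20.46 → ξ₂ = 2.849 mol/s, ξ₁ = 14.76 mol/s.
Outlet amounts (n = n₀ + Σ ν·ξ):
  G: 62.75 − 1(14.76) − 2(2.849) = 42.29
  A: 233.2 − 2(14.76) − 2(2.849) = 198
  B: 0 + 2(14.76) = 29.52
  E: 0 + 2(2.849) = 5.698

198 mol/s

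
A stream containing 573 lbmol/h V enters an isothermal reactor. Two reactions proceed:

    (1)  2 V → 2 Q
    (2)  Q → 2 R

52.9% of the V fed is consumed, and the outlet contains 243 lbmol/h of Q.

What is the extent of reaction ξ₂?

Conversion of V: V consumed = 2ξ₁ = 0.529 × 573 → ξ₁ = 151.6 lbmol/h.
Q balance: n_Q = 0 + 2ξ₁ − 1ξ₂ = 243 → ξ₂ = (2·151.6 − 243)/1 = 60.12 lbmol/h.
Outlet amounts (n = n₀ + Σ ν·ξ):
  V: 573 − 2(151.6) = 269.9
  Q: 0 + 2(151.6) − 1(60.12) = 243
  R: 0 + 2(60.12) = 120.2

ξ₂ = 60.1 lbmol/h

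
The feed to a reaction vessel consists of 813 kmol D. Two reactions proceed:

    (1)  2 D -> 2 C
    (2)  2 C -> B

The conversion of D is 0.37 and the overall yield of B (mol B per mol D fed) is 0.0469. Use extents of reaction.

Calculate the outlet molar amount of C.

225 kmol

Conversion of D: D consumed = 2ξ₁ = 0.37 × 813 → ξ₁ = 150.4 kmol.
Yield of B: 1ξ₂ / 813 = 0.0469 → ξ₂ = 38.13 kmol.
Outlet amounts (n = n₀ + Σ ν·ξ):
  D: 813 − 2(150.4) = 512.2
  C: 0 + 2(150.4) − 2(38.13) = 224.6
  B: 0 + 1(38.13) = 38.13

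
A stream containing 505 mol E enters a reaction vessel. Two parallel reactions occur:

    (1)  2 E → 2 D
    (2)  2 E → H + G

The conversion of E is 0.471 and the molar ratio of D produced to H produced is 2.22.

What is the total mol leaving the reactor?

Conversion of E: E consumed = 0.471 × 505 = 237.9 mol = 2ξ₁ + 2ξ₂.
Selectivity: 2ξ₁ / (1ξ₂) = 2.22 → ξ₁ = 1.11 ξ₂.
Substitute: (2·1.11 + 2) ξ₂ = 237.9 → ξ₂ = 56.36 mol, ξ₁ = 62.56 mol.
Outlet amounts (n = n₀ + Σ ν·ξ):
  E: 505 − 2(62.56) − 2(56.36) = 267.1
  D: 0 + 2(62.56) = 125.1
  H: 0 + 1(56.36) = 56.36
  G: 0 + 1(56.36) = 56.36
Total out = 267.1 + 125.1 + 56.36 + 56.36 = 505 mol.

505 mol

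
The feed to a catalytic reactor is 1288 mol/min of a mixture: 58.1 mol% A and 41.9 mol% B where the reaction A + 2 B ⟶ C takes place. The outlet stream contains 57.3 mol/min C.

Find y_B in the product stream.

0.362

For C: n = n₀ + 1ξ → 57.3 = 0 + 1ξ, giving ξ = 57.3 mol/min.
Outlet amounts (n = n₀ + ν ξ):
  A: 748.3 − 1(57.3) = 691
  B: 539.7 − 2(57.3) = 425.1
  C: 0 + 1(57.3) = 57.3
Total out = 1173 mol/min; y_B = 425.1 / 1173 = 0.3623.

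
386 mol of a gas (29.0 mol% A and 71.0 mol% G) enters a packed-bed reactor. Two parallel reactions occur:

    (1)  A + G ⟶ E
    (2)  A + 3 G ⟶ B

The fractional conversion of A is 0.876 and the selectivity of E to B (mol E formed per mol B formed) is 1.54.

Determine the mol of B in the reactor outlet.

38.6 mol

Conversion of A: A consumed = 0.876 × 111.9 = 98.06 mol = 1ξ₁ + 1ξ₂.
Selectivity: 1ξ₁ / (1ξ₂) = 1.54 → ξ₁ = 1.54 ξ₂.
Substitute: (1·1.54 + 1) ξ₂ = 98.06 → ξ₂ = 38.61 mol, ξ₁ = 59.45 mol.
Outlet amounts (n = n₀ + Σ ν·ξ):
  A: 111.9 − 1(59.45) − 1(38.61) = 13.88
  G: 274.1 − 1(59.45) − 3(38.61) = 98.79
  E: 0 + 1(59.45) = 59.45
  B: 0 + 1(38.61) = 38.61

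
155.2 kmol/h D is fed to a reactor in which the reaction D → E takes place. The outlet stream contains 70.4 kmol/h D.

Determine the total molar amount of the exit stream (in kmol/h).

For D: n = n₀ − 1ξ → 70.4 = 155.2 − 1ξ, giving ξ = 84.8 kmol/h.
Outlet amounts (n = n₀ + ν ξ):
  D: 155.2 − 1(84.8) = 70.4
  E: 0 + 1(84.8) = 84.8
Total out = 70.4 + 84.8 = 155.2 kmol/h.

155 kmol/h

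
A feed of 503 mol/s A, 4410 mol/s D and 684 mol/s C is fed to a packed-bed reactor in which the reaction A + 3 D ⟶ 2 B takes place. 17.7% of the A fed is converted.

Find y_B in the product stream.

0.0329

A reacted = 0.177 × 503 = 89.03 mol/s; ν_A = −1, so ξ = 89.03/1 = 89.03 mol/s.
Outlet amounts (n = n₀ + ν ξ):
  A: 503 − 1(89.03) = 414
  D: 4410 − 3(89.03) = 4143
  B: 0 + 2(89.03) = 178.1
  C: 684 (inert)
Total out = 5419 mol/s; y_B = 178.1 / 5419 = 0.03286.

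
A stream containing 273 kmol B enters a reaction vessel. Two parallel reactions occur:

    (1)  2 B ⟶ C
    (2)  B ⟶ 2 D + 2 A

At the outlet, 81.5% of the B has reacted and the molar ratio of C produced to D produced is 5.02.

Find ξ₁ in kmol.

ξ₁ = 106 kmol

Conversion of B: B consumed = 0.815 × 273 = 222.5 kmol = 2ξ₁ + 1ξ₂.
Selectivity: 1ξ₁ / (2ξ₂) = 5.02 → ξ₁ = 10.04 ξ₂.
Substitute: (2·10.04 + 1) ξ₂ = 222.5 → ξ₂ = 10.55 kmol, ξ₁ = 106 kmol.
Outlet amounts (n = n₀ + Σ ν·ξ):
  B: 273 − 2(106) − 1(10.55) = 50.51
  C: 0 + 1(106) = 106
  D: 0 + 2(10.55) = 21.11
  A: 0 + 2(10.55) = 21.11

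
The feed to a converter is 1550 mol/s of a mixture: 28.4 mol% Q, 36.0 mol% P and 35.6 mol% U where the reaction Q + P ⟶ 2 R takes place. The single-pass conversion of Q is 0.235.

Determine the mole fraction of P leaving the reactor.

0.293

Q reacted = 0.235 × 440.2 = 103.4 mol/s; ν_Q = −1, so ξ = 103.4/1 = 103.4 mol/s.
Outlet amounts (n = n₀ + ν ξ):
  Q: 440.2 − 1(103.4) = 336.8
  P: 558 − 1(103.4) = 454.6
  R: 0 + 2(103.4) = 206.9
  U: 551.8 (inert)
Total out = 1550 mol/s; y_P = 454.6 / 1550 = 0.2933.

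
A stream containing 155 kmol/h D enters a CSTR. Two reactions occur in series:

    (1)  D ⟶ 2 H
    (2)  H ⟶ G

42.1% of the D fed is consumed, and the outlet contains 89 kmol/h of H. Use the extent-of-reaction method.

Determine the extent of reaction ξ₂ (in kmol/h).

Conversion of D: D consumed = 1ξ₁ = 0.421 × 155 → ξ₁ = 65.25 kmol/h.
H balance: n_H = 0 + 2ξ₁ − 1ξ₂ = 89 → ξ₂ = (2·65.25 − 89)/1 = 41.51 kmol/h.
Outlet amounts (n = n₀ + Σ ν·ξ):
  D: 155 − 1(65.25) = 89.75
  H: 0 + 2(65.25) − 1(41.51) = 89
  G: 0 + 1(41.51) = 41.51

ξ₂ = 41.5 kmol/h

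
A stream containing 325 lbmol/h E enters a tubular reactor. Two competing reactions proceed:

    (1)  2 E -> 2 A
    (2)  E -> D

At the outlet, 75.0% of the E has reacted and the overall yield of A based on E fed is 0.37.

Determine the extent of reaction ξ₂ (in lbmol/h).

ξ₂ = 124 lbmol/h

Yield of A: 2ξ₁ / 325 = 0.37 → ξ₁ = 60.12 lbmol/h.
Conversion of E: 2ξ₁ + 1ξ₂ = 0.75 × 325 = 243.8 → ξ₂ = 123.5 lbmol/h.
Outlet amounts (n = n₀ + Σ ν·ξ):
  E: 325 − 2(60.12) − 1(123.5) = 81.25
  A: 0 + 2(60.12) = 120.2
  D: 0 + 1(123.5) = 123.5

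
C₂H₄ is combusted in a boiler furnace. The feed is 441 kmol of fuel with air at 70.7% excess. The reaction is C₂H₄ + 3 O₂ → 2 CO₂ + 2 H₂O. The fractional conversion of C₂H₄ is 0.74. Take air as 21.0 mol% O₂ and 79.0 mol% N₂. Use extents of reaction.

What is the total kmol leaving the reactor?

11200 kmol

Stoichiometric O₂ = 3 × 441 = 1323 kmol; O₂ fed = 1323 × 1.707 = 2258 kmol.
N₂ fed = 2258 × 79/21 = 8496 kmol.
Fuel reacted = 0.74 × 441 → ξ = 326.3 kmol.
Outlet (n = n₀ + ν ξ):
  C₂H₄: 441 − 1(326.3) = 114.7
  O₂: 2258 − 3(326.3) = 1279
  N₂: 8496 (inert)
  CO₂: 0 + 2(326.3) = 652.7
  H₂O: 0 + 2(326.3) = 652.7
Total out = 114.7 + 1279 + 8496 + 652.7 + 652.7 = 11200 kmol.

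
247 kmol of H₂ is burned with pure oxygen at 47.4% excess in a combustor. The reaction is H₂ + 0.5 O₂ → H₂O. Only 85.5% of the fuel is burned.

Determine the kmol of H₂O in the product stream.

211 kmol

Stoichiometric O₂ = 0.5 × 247 = 123.5 kmol; O₂ fed = 123.5 × 1.474 = 182 kmol.
Fuel reacted = 0.855 × 247 → ξ = 211.2 kmol.
Outlet (n = n₀ + ν ξ):
  H₂: 247 − 1(211.2) = 35.81
  O₂: 182 − 0.5(211.2) = 76.45
  H₂O: 0 + 1(211.2) = 211.2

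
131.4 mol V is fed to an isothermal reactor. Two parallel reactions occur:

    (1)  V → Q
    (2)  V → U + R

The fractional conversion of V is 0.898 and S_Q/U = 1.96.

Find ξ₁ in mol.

Conversion of V: V consumed = 0.898 × 131.4 = 118 mol = 1ξ₁ + 1ξ₂.
Selectivity: 1ξ₁ / (1ξ₂) = 1.96 → ξ₁ = 1.96 ξ₂.
Substitute: (1·1.96 + 1) ξ₂ = 118 → ξ₂ = 39.86 mol, ξ₁ = 78.13 mol.
Outlet amounts (n = n₀ + Σ ν·ξ):
  V: 131.4 − 1(78.13) − 1(39.86) = 13.4
  Q: 0 + 1(78.13) = 78.13
  U: 0 + 1(39.86) = 39.86
  R: 0 + 1(39.86) = 39.86

ξ₁ = 78.1 mol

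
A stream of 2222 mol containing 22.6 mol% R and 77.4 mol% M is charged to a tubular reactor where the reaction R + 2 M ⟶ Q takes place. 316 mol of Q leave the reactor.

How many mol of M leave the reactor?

For Q: n = n₀ + 1ξ → 316 = 0 + 1ξ, giving ξ = 316 mol.
Outlet amounts (n = n₀ + ν ξ):
  R: 502.2 − 1(316) = 186.2
  M: 1720 − 2(316) = 1088
  Q: 0 + 1(316) = 316

1090 mol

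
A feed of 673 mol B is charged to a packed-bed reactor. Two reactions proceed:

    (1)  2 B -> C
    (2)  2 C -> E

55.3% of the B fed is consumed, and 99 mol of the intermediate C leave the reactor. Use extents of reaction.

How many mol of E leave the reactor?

43.5 mol

Conversion of B: B consumed = 2ξ₁ = 0.553 × 673 → ξ₁ = 186.1 mol.
C balance: n_C = 0 + 1ξ₁ − 2ξ₂ = 99 → ξ₂ = (1·186.1 − 99)/2 = 43.54 mol.
Outlet amounts (n = n₀ + Σ ν·ξ):
  B: 673 − 2(186.1) = 300.8
  C: 0 + 1(186.1) − 2(43.54) = 99
  E: 0 + 1(43.54) = 43.54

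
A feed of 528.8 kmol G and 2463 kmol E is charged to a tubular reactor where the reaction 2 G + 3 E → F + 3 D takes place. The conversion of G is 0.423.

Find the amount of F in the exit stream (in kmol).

112 kmol

G reacted = 0.423 × 528.8 = 223.7 kmol; ν_G = −2, so ξ = 223.7/2 = 111.8 kmol.
Outlet amounts (n = n₀ + ν ξ):
  G: 528.8 − 2(111.8) = 305.1
  E: 2463 − 3(111.8) = 2127
  F: 0 + 1(111.8) = 111.8
  D: 0 + 3(111.8) = 335.5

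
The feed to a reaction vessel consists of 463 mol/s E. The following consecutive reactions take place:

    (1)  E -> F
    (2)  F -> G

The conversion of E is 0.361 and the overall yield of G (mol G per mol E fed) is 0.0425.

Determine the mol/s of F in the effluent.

Conversion of E: E consumed = 1ξ₁ = 0.361 × 463 → ξ₁ = 167.1 mol/s.
Yield of G: 1ξ₂ / 463 = 0.0425 → ξ₂ = 19.68 mol/s.
Outlet amounts (n = n₀ + Σ ν·ξ):
  E: 463 − 1(167.1) = 295.9
  F: 0 + 1(167.1) − 1(19.68) = 147.5
  G: 0 + 1(19.68) = 19.68

147 mol/s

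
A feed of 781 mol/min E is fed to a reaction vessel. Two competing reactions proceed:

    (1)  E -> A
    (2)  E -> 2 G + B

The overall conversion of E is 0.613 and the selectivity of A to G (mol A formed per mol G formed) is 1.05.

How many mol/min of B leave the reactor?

Conversion of E: E consumed = 0.613 × 781 = 478.8 mol/min = 1ξ₁ + 1ξ₂.
Selectivity: 1ξ₁ / (2ξ₂) = 1.05 → ξ₁ = 2.1 ξ₂.
Substitute: (1·2.1 + 1) ξ₂ = 478.8 → ξ₂ = 154.4 mol/min, ξ₁ = 324.3 mol/min.
Outlet amounts (n = n₀ + Σ ν·ξ):
  E: 781 − 1(324.3) − 1(154.4) = 302.2
  A: 0 + 1(324.3) = 324.3
  G: 0 + 2(154.4) = 308.9
  B: 0 + 1(154.4) = 154.4

154 mol/min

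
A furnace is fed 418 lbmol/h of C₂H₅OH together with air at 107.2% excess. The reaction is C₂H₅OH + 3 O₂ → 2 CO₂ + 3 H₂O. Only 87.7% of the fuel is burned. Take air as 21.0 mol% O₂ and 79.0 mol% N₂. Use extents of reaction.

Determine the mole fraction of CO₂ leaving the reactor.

0.0557

Stoichiometric O₂ = 3 × 418 = 1254 lbmol/h; O₂ fed = 1254 × 2.072 = 2598 lbmol/h.
N₂ fed = 2598 × 79/21 = 9775 lbmol/h.
Fuel reacted = 0.877 × 418 → ξ = 366.6 lbmol/h.
Outlet (n = n₀ + ν ξ):
  C₂H₅OH: 418 − 1(366.6) = 51.41
  O₂: 2598 − 3(366.6) = 1499
  N₂: 9775 (inert)
  CO₂: 0 + 2(366.6) = 733.2
  H₂O: 0 + 3(366.6) = 1100
Total out = 13160 lbmol/h; y_CO₂ = 733.2 / 13160 = 0.05572.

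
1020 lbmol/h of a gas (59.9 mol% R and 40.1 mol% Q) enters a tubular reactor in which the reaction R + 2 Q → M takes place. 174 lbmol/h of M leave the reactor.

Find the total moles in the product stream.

672 lbmol/h

For M: n = n₀ + 1ξ → 174 = 0 + 1ξ, giving ξ = 174 lbmol/h.
Outlet amounts (n = n₀ + ν ξ):
  R: 611 − 1(174) = 437
  Q: 409 − 2(174) = 61.02
  M: 0 + 1(174) = 174
Total out = 437 + 61.02 + 174 = 672 lbmol/h.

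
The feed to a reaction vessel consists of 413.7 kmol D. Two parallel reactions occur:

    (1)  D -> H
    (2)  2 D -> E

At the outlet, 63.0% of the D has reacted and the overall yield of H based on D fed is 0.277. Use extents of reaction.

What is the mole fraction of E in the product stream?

0.214

Yield of H: 1ξ₁ / 413.7 = 0.277 → ξ₁ = 114.6 kmol.
Conversion of D: 1ξ₁ + 2ξ₂ = 0.63 × 413.7 = 260.6 → ξ₂ = 73.02 kmol.
Outlet amounts (n = n₀ + Σ ν·ξ):
  D: 413.7 − 1(114.6) − 2(73.02) = 153.1
  H: 0 + 1(114.6) = 114.6
  E: 0 + 1(73.02) = 73.02
Total out = 340.7 kmol; y_E = 73.02 / 340.7 = 0.2143.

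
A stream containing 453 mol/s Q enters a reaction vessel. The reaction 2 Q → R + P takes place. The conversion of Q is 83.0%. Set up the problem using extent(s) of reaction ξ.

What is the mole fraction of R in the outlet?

0.415

Q reacted = 0.83 × 453 = 376 mol/s; ν_Q = −2, so ξ = 376/2 = 188 mol/s.
Outlet amounts (n = n₀ + ν ξ):
  Q: 453 − 2(188) = 77.01
  R: 0 + 1(188) = 188
  P: 0 + 1(188) = 188
Total out = 453 mol/s; y_R = 188 / 453 = 0.415.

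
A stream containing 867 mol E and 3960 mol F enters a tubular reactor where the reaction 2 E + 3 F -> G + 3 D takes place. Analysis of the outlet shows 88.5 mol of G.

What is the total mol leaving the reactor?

4740 mol

For G: n = n₀ + 1ξ → 88.5 = 0 + 1ξ, giving ξ = 88.5 mol.
Outlet amounts (n = n₀ + ν ξ):
  E: 867 − 2(88.5) = 690
  F: 3960 − 3(88.5) = 3694
  G: 0 + 1(88.5) = 88.5
  D: 0 + 3(88.5) = 265.5
Total out = 690 + 3694 + 88.5 + 265.5 = 4738 mol.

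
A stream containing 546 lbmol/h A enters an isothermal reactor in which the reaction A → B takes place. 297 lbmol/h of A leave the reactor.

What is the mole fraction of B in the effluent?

For A: n = n₀ − 1ξ → 297 = 546 − 1ξ, giving ξ = 249 lbmol/h.
Outlet amounts (n = n₀ + ν ξ):
  A: 546 − 1(249) = 297
  B: 0 + 1(249) = 249
Total out = 546 lbmol/h; y_B = 249 / 546 = 0.456.

0.456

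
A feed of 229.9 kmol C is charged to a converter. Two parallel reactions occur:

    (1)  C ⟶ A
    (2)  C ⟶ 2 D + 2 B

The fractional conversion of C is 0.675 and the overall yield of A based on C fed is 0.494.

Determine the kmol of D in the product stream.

Yield of A: 1ξ₁ / 229.9 = 0.494 → ξ₁ = 113.6 kmol.
Conversion of C: 1ξ₁ + 1ξ₂ = 0.675 × 229.9 = 155.2 → ξ₂ = 41.61 kmol.
Outlet amounts (n = n₀ + Σ ν·ξ):
  C: 229.9 − 1(113.6) − 1(41.61) = 74.72
  A: 0 + 1(113.6) = 113.6
  D: 0 + 2(41.61) = 83.22
  B: 0 + 2(41.61) = 83.22

83.2 kmol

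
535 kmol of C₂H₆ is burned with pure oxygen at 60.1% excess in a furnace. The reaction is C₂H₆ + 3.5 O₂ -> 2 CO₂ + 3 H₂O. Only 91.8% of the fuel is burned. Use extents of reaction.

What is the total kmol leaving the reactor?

3780 kmol

Stoichiometric O₂ = 3.5 × 535 = 1872 kmol; O₂ fed = 1872 × 1.601 = 2998 kmol.
Fuel reacted = 0.918 × 535 → ξ = 491.1 kmol.
Outlet (n = n₀ + ν ξ):
  C₂H₆: 535 − 1(491.1) = 43.87
  O₂: 2998 − 3.5(491.1) = 1279
  CO₂: 0 + 2(491.1) = 982.3
  H₂O: 0 + 3(491.1) = 1473
Total out = 43.87 + 1279 + 982.3 + 1473 = 3778 kmol.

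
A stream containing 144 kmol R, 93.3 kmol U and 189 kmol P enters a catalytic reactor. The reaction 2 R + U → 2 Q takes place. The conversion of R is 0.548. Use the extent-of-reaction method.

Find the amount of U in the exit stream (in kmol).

R reacted = 0.548 × 144 = 78.91 kmol; ν_R = −2, so ξ = 78.91/2 = 39.46 kmol.
Outlet amounts (n = n₀ + ν ξ):
  R: 144 − 2(39.46) = 65.09
  U: 93.3 − 1(39.46) = 53.84
  Q: 0 + 2(39.46) = 78.91
  P: 189 (inert)

53.8 kmol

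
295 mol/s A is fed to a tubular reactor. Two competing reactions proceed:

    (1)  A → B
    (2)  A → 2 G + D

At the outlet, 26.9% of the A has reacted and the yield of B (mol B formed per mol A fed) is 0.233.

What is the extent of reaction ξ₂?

ξ₂ = 10.6 mol/s

Yield of B: 1ξ₁ / 295 = 0.233 → ξ₁ = 68.73 mol/s.
Conversion of A: 1ξ₁ + 1ξ₂ = 0.269 × 295 = 79.36 → ξ₂ = 10.62 mol/s.
Outlet amounts (n = n₀ + Σ ν·ξ):
  A: 295 − 1(68.73) − 1(10.62) = 215.6
  B: 0 + 1(68.73) = 68.73
  G: 0 + 2(10.62) = 21.24
  D: 0 + 1(10.62) = 10.62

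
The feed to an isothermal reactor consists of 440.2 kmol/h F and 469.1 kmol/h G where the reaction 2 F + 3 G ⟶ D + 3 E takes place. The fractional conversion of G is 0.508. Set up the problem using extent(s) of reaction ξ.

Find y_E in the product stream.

0.287

G reacted = 0.508 × 469.1 = 238.3 kmol/h; ν_G = −3, so ξ = 238.3/3 = 79.43 kmol/h.
Outlet amounts (n = n₀ + ν ξ):
  F: 440.2 − 2(79.43) = 281.3
  G: 469.1 − 3(79.43) = 230.8
  D: 0 + 1(79.43) = 79.43
  E: 0 + 3(79.43) = 238.3
Total out = 829.9 kmol/h; y_E = 238.3 / 829.9 = 0.2872.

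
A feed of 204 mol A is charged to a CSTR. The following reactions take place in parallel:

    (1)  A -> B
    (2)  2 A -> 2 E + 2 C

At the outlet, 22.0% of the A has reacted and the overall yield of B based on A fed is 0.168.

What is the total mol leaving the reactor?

215 mol

Yield of B: 1ξ₁ / 204 = 0.168 → ξ₁ = 34.27 mol.
Conversion of A: 1ξ₁ + 2ξ₂ = 0.22 × 204 = 44.88 → ξ₂ = 5.304 mol.
Outlet amounts (n = n₀ + Σ ν·ξ):
  A: 204 − 1(34.27) − 2(5.304) = 159.1
  B: 0 + 1(34.27) = 34.27
  E: 0 + 2(5.304) = 10.61
  C: 0 + 2(5.304) = 10.61
Total out = 159.1 + 34.27 + 10.61 + 10.61 = 214.6 mol.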